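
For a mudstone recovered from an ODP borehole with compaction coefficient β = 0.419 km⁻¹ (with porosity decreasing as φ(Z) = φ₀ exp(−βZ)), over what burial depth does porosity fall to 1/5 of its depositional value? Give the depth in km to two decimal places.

3.84 km

φ/φ₀ = 1/5 ⇒ exp(−β·Z) = 1/5 ⇒ Z = ln(5) / β
Z = 1.6094 / 0.419 = 3.841 km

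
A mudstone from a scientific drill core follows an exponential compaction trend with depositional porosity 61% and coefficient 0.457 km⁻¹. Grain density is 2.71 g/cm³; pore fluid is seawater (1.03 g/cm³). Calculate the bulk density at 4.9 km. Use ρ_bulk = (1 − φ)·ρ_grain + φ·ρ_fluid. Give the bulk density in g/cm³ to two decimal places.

Porosity at depth: n = 0.61·exp(−0.457×4.9) = 0.61×0.1065 = 0.0650
Bulk density: ρ_b = (1−n)ρ_g + n·ρ_f = 0.9350×2.71 + 0.0650×1.03
       = 2.534 + 0.067 = 2.601 g/cm³

2.60 g/cm³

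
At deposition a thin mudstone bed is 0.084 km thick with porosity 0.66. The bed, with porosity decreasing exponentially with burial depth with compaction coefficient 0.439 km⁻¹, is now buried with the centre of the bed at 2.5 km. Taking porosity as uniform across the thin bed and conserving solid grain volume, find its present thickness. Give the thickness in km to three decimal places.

0.037 km

Porosity at 2.5 km: φ = 0.66·exp(−0.439×2.5) = 0.2202
Solid-volume conservation: h(1−φ) = h₀(1−φ₀) ⇒ h = h₀·(1−φ₀)/(1−φ)
h = 0.084 × (1 − 0.66)/(1 − 0.2202) = 0.084 × 0.4360 = 0.0366 km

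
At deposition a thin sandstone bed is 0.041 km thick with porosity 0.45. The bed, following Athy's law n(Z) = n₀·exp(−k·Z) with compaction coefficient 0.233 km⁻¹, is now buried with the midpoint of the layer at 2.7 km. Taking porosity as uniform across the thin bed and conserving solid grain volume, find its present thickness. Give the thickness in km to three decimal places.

Porosity at 2.7 km: n = 0.45·exp(−0.233×2.7) = 0.2399
Solid-volume conservation: h(1−n) = h₀(1−n₀) ⇒ h = h₀·(1−n₀)/(1−n)
h = 0.041 × (1 − 0.45)/(1 − 0.2399) = 0.041 × 0.7236 = 0.0297 km

0.030 km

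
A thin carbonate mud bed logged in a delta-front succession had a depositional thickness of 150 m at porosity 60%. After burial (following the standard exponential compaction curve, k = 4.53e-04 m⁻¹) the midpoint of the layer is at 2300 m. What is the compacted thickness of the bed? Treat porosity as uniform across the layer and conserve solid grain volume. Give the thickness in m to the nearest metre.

76 m

Working in km (1 km = 1000 m; k in km⁻¹ = k in m⁻¹ × 1000):
Porosity at 2.3 km: n = 0.6·exp(−0.453×2.3) = 0.2117
Solid-volume conservation: h(1−n) = h₀(1−n₀) ⇒ h = h₀·(1−n₀)/(1−n)
h = 0.15 × (1 − 0.6)/(1 − 0.2117) = 0.15 × 0.5074 = 0.0761 km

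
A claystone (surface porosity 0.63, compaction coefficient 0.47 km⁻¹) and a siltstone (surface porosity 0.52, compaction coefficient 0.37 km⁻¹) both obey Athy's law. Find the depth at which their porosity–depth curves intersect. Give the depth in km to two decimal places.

Set n₀ₐ e^(−βₐd) = n₀ᵦ e^(−βᵦd) ⇒ ln(n₀ₐ/n₀ᵦ) = (βₐ − βᵦ)·d
d = ln(0.63/0.52) / (0.47 − 0.37) = 0.1919 / 0.1 = 1.919 km

1.92 km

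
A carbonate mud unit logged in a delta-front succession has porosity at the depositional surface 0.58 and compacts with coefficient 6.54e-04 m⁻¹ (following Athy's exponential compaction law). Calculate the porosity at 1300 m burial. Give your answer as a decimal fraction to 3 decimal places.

Working in km (1 km = 1000 m; c in km⁻¹ = c in m⁻¹ × 1000):
n = n₀·exp(−c·z) = 0.58 × exp(−0.654 × 1.3) = 0.58 × exp(−0.8502)
  = 0.58 × 0.4273 = 0.2479

0.248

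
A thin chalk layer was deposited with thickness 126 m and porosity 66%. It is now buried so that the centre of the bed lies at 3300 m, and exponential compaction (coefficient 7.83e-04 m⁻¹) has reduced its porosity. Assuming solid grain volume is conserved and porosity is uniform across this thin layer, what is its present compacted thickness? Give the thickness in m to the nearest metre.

45 m

Working in km (1 km = 1000 m; c in km⁻¹ = c in m⁻¹ × 1000):
Porosity at 3.3 km: n = 0.66·exp(−0.783×3.3) = 0.0498
Solid-volume conservation: h(1−n) = h₀(1−n₀) ⇒ h = h₀·(1−n₀)/(1−n)
h = 0.126 × (1 − 0.66)/(1 − 0.0498) = 0.126 × 0.3578 = 0.0451 km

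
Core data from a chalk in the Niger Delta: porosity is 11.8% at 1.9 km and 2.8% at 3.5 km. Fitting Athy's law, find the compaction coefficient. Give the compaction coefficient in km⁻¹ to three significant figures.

Athy: φ(z) = φ₀ e^(−cz) ⇒ φ₁/φ₂ = e^{c(z₂−z₁)} ⇒ c = ln(φ₁/φ₂)/(z₂−z₁)
c = ln(0.118/0.028) / (3.5 − 1.9) = ln(4.214) / 1.6 = 1.4385 / 1.6 = 0.8991 km⁻¹

0.899 km⁻¹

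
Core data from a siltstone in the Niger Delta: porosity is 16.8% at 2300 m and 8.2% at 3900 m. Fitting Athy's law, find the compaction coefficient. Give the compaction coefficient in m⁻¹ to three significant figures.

Working in km (1 km = 1000 m; k in km⁻¹ = k in m⁻¹ × 1000):
Athy: n(z) = n₀ e^(−kz) ⇒ n₁/n₂ = e^{k(z₂−z₁)} ⇒ k = ln(n₁/n₂)/(z₂−z₁)
k = ln(0.168/0.082) / (3.9 − 2.3) = ln(2.049) / 1.6 = 0.7172 / 1.6 = 0.4483 km⁻¹

0.000448 m⁻¹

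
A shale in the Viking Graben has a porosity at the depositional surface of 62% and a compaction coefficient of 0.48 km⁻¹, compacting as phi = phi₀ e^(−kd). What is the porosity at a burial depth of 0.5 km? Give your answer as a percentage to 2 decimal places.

48.77%

phi = phi₀·exp(−k·d) = 0.62 × exp(−0.48 × 0.5) = 0.62 × exp(−0.24)
  = 0.62 × 0.7866 = 0.4877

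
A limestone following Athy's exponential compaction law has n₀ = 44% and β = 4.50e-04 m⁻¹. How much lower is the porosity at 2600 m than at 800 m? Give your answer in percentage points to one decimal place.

17.0 percentage points

Working in km (1 km = 1000 m; β in km⁻¹ = β in m⁻¹ × 1000):
n(0.8) = 0.44·e^(−0.45×0.8) = 0.3070
n(2.6) = 0.44·e^(−0.45×2.6) = 0.1366
Δn = 0.3070 − 0.1366 = 0.1704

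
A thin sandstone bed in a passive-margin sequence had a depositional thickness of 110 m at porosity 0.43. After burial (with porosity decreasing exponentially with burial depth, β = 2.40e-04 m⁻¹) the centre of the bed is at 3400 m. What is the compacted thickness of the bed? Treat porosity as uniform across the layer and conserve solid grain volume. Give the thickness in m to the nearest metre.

77 m

Working in km (1 km = 1000 m; β in km⁻¹ = β in m⁻¹ × 1000):
Porosity at 3.4 km: φ = 0.43·exp(−0.24×3.4) = 0.1901
Solid-volume conservation: h(1−φ) = h₀(1−φ₀) ⇒ h = h₀·(1−φ₀)/(1−φ)
h = 0.11 × (1 − 0.43)/(1 − 0.1901) = 0.11 × 0.7038 = 0.0774 km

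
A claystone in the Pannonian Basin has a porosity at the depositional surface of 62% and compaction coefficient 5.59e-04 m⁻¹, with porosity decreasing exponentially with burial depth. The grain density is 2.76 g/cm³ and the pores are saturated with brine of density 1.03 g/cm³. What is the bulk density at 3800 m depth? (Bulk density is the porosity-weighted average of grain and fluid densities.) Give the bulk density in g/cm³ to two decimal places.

Working in km (1 km = 1000 m; c in km⁻¹ = c in m⁻¹ × 1000):
Porosity at depth: φ = 0.62·exp(−0.559×3.8) = 0.62×0.1195 = 0.0741
Bulk density: ρ_b = (1−φ)ρ_g + φ·ρ_f = 0.9259×2.76 + 0.0741×1.03
       = 2.555 + 0.076 = 2.632 g/cm³

2.63 g/cm³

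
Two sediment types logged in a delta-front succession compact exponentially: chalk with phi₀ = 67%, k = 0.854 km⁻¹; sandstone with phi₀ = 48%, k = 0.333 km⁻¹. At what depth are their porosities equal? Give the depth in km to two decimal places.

0.64 km

Set phi₀ₐ e^(−kₐZ) = phi₀ᵦ e^(−kᵦZ) ⇒ ln(phi₀ₐ/phi₀ᵦ) = (kₐ − kᵦ)·Z
Z = ln(0.67/0.48) / (0.854 − 0.333) = 0.3335 / 0.521 = 0.640 km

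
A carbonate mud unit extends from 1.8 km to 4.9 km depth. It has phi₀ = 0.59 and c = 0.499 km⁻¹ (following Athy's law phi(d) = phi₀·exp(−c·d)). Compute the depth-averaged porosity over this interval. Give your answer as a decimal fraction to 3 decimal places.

0.122

⟨phi⟩ = (1/(d₂−d₁)) ∫ phi₀ e^(−cd) dd = phi₀·(e^(−c·d₁) − e^(−c·d₂)) / (c·(d₂−d₁))
e^(−0.499×1.8) = 0.4073; e^(−0.499×4.9) = 0.0867
⟨phi⟩ = 0.59 × (0.4073 − 0.0867) / (0.499 × 3.1) = 0.59 × 0.2072 = 0.1223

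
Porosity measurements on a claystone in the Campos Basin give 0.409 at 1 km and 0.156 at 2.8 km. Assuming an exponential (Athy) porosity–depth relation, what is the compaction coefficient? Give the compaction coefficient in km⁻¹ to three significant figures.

0.535 km⁻¹

Athy: n(z) = n₀ e^(−βz) ⇒ n₁/n₂ = e^{β(z₂−z₁)} ⇒ β = ln(n₁/n₂)/(z₂−z₁)
β = ln(0.409/0.156) / (2.8 − 1) = ln(2.622) / 1.8 = 0.9639 / 1.8 = 0.5355 km⁻¹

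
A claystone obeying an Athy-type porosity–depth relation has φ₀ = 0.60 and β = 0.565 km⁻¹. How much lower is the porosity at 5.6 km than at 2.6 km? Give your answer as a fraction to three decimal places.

0.113

φ(2.6) = 0.6·e^(−0.565×2.6) = 0.1381
φ(5.6) = 0.6·e^(−0.565×5.6) = 0.0254
Δφ = 0.1381 − 0.0254 = 0.1127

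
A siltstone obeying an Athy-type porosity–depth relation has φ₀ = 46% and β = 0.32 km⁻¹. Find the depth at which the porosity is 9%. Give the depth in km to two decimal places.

5.10 km

Invert Athy's law: d = ln(φ₀/φ) / β
d = ln(0.46/0.09) / 0.32 = ln(5.111) / 0.32 = 1.6314 / 0.32 = 5.098 km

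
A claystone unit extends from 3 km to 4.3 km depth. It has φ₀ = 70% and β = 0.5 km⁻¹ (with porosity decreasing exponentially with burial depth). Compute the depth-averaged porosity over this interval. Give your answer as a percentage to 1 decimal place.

⟨φ⟩ = (1/(z₂−z₁)) ∫ φ₀ e^(−βz) dz = φ₀·(e^(−β·z₁) − e^(−β·z₂)) / (β·(z₂−z₁))
e^(−0.5×3) = 0.2231; e^(−0.5×4.3) = 0.1165
⟨φ⟩ = 0.7 × (0.2231 − 0.1165) / (0.5 × 1.3) = 0.7 × 0.1641 = 0.1148

11.5%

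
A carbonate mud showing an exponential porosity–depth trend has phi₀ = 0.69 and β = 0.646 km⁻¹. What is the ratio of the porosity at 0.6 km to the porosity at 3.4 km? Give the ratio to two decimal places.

6.10

phi(Z₁)/phi(Z₂) = e^(−β·Z₁)/e^(−β·Z₂) = e^{β(Z₂−Z₁)}
= exp(0.646 × 2.8) = exp(1.809) = 6.1031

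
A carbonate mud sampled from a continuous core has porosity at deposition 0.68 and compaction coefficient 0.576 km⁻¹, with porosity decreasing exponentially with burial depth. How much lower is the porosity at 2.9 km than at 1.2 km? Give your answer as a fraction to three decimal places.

n(1.2) = 0.68·e^(−0.576×1.2) = 0.3407
n(2.9) = 0.68·e^(−0.576×2.9) = 0.1280
Δn = 0.3407 − 0.1280 = 0.2127

0.213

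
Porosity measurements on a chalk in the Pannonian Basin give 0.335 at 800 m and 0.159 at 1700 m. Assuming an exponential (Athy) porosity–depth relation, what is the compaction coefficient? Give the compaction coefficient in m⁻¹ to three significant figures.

Working in km (1 km = 1000 m; β in km⁻¹ = β in m⁻¹ × 1000):
Athy: φ(z) = φ₀ e^(−βz) ⇒ φ₁/φ₂ = e^{β(z₂−z₁)} ⇒ β = ln(φ₁/φ₂)/(z₂−z₁)
β = ln(0.335/0.159) / (1.7 − 0.8) = ln(2.107) / 0.9 = 0.7452 / 0.9 = 0.828 km⁻¹

0.000828 m⁻¹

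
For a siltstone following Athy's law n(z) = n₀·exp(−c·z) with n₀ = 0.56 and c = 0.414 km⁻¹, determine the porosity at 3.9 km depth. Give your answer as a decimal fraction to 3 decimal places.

0.111

n = n₀·exp(−c·z) = 0.56 × exp(−0.414 × 3.9) = 0.56 × exp(−1.615)
  = 0.56 × 0.1990 = 0.1114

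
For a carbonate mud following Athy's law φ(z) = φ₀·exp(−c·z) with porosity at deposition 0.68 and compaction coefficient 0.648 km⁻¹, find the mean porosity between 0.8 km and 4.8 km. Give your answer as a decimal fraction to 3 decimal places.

⟨φ⟩ = (1/(z₂−z₁)) ∫ φ₀ e^(−cz) dz = φ₀·(e^(−c·z₁) − e^(−c·z₂)) / (c·(z₂−z₁))
e^(−0.648×0.8) = 0.5955; e^(−0.648×4.8) = 0.0446
⟨φ⟩ = 0.68 × (0.5955 − 0.0446) / (0.648 × 4) = 0.68 × 0.2125 = 0.1445

0.145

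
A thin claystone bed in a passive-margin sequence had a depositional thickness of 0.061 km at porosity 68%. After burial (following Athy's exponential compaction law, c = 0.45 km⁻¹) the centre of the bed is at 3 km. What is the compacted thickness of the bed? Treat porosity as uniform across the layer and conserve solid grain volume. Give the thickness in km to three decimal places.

Porosity at 3 km: φ = 0.68·exp(−0.45×3) = 0.1763
Solid-volume conservation: h(1−φ) = h₀(1−φ₀) ⇒ h = h₀·(1−φ₀)/(1−φ)
h = 0.061 × (1 − 0.68)/(1 − 0.1763) = 0.061 × 0.3885 = 0.0237 km

0.024 km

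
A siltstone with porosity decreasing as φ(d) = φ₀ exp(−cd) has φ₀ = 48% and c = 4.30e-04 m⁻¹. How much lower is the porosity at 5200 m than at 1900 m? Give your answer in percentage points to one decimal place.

16.1 percentage points

Working in km (1 km = 1000 m; c in km⁻¹ = c in m⁻¹ × 1000):
φ(1.9) = 0.48·e^(−0.43×1.9) = 0.2120
φ(5.2) = 0.48·e^(−0.43×5.2) = 0.0513
Δφ = 0.2120 − 0.0513 = 0.1607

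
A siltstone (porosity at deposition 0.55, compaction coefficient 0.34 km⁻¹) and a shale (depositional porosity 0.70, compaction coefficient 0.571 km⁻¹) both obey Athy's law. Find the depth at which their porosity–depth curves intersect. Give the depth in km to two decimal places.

1.04 km

Set n₀ₐ e^(−βₐz) = n₀ᵦ e^(−βᵦz) ⇒ ln(n₀ₐ/n₀ᵦ) = (βₐ − βᵦ)·z
z = ln(0.55/0.7) / (0.34 − 0.571) = -0.2412 / -0.231 = 1.044 km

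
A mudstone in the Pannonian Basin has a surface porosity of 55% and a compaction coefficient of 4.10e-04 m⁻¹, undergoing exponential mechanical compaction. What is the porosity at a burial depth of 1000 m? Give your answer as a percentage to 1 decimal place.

Working in km (1 km = 1000 m; c in km⁻¹ = c in m⁻¹ × 1000):
φ = φ₀·exp(−c·Z) = 0.55 × exp(−0.41 × 1) = 0.55 × exp(−0.41)
  = 0.55 × 0.6637 = 0.3650

36.5%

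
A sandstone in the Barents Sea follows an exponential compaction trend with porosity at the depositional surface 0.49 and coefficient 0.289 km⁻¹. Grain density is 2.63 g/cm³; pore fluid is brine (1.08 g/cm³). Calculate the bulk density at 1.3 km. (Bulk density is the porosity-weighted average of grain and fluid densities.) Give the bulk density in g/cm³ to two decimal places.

Porosity at depth: phi = 0.49·exp(−0.289×1.3) = 0.49×0.6868 = 0.3365
Bulk density: ρ_b = (1−phi)ρ_g + phi·ρ_f = 0.6635×2.63 + 0.3365×1.08
       = 1.745 + 0.363 = 2.108 g/cm³

2.11 g/cm³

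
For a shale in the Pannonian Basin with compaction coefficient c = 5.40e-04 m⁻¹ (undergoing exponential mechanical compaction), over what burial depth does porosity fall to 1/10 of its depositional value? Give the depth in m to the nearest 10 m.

4260 m

Working in km (1 km = 1000 m; c in km⁻¹ = c in m⁻¹ × 1000):
phi/phi₀ = 1/10 ⇒ exp(−c·Z) = 1/10 ⇒ Z = ln(10) / c
Z = 2.3026 / 0.54 = 4.264 km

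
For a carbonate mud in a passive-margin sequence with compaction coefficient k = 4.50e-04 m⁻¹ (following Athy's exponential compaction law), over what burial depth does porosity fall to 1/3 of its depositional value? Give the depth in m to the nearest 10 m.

2440 m

Working in km (1 km = 1000 m; k in km⁻¹ = k in m⁻¹ × 1000):
φ/φ₀ = 1/3 ⇒ exp(−k·Z) = 1/3 ⇒ Z = ln(3) / k
Z = 1.0986 / 0.45 = 2.441 km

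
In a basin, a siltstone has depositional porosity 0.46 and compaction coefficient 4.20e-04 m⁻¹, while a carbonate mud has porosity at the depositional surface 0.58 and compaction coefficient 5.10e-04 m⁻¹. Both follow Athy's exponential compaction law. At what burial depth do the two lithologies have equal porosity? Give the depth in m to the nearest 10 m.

2580 m

Working in km (1 km = 1000 m; c in km⁻¹ = c in m⁻¹ × 1000):
Set phi₀ₐ e^(−cₐd) = phi₀ᵦ e^(−cᵦd) ⇒ ln(phi₀ₐ/phi₀ᵦ) = (cₐ − cᵦ)·d
d = ln(0.46/0.58) / (0.42 − 0.51) = -0.2318 / -0.09 = 2.576 km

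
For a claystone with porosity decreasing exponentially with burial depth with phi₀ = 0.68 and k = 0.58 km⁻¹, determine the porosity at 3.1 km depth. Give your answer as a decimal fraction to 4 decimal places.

phi = phi₀·exp(−k·Z) = 0.68 × exp(−0.58 × 3.1) = 0.68 × exp(−1.798)
  = 0.68 × 0.1656 = 0.1126

0.1126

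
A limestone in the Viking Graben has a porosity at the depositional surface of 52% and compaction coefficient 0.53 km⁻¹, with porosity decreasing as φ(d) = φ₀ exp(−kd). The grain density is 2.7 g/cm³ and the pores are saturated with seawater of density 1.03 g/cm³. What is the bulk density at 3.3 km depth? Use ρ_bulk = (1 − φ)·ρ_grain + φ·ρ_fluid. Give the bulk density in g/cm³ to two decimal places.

Porosity at depth: φ = 0.52·exp(−0.53×3.3) = 0.52×0.1739 = 0.0905
Bulk density: ρ_b = (1−φ)ρ_g + φ·ρ_f = 0.9095×2.7 + 0.0905×1.03
       = 2.456 + 0.093 = 2.549 g/cm³

2.55 g/cm³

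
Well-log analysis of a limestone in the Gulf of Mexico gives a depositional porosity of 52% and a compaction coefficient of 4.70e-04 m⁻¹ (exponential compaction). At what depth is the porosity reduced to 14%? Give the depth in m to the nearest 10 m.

Working in km (1 km = 1000 m; β in km⁻¹ = β in m⁻¹ × 1000):
Invert Athy's law: z = ln(n₀/n) / β
z = ln(0.52/0.14) / 0.47 = ln(3.714) / 0.47 = 1.3122 / 0.47 = 2.792 km

2790 m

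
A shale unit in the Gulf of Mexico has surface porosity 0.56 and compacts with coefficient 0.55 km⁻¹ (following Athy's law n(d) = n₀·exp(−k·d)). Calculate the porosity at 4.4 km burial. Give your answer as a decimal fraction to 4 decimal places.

n = n₀·exp(−k·d) = 0.56 × exp(−0.55 × 4.4) = 0.56 × exp(−2.42)
  = 0.56 × 0.0889 = 0.0498

0.0498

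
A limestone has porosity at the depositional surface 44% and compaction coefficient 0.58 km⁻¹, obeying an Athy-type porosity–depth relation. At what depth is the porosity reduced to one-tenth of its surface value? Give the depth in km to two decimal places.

3.97 km

n/n₀ = 1/10 ⇒ exp(−β·z) = 1/10 ⇒ z = ln(10) / β
z = 2.3026 / 0.58 = 3.970 km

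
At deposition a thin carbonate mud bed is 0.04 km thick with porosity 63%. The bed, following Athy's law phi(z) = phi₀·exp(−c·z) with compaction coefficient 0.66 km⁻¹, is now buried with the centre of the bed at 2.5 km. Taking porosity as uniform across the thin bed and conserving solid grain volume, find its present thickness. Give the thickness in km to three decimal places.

0.017 km

Porosity at 2.5 km: phi = 0.63·exp(−0.66×2.5) = 0.1210
Solid-volume conservation: h(1−phi) = h₀(1−phi₀) ⇒ h = h₀·(1−phi₀)/(1−phi)
h = 0.04 × (1 − 0.63)/(1 − 0.1210) = 0.04 × 0.4209 = 0.0168 km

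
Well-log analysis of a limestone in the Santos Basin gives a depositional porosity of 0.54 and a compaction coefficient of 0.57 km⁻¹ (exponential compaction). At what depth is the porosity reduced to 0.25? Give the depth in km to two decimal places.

Invert Athy's law: d = ln(phi₀/phi) / β
d = ln(0.54/0.25) / 0.57 = ln(2.16) / 0.57 = 0.7701 / 0.57 = 1.351 km

1.35 km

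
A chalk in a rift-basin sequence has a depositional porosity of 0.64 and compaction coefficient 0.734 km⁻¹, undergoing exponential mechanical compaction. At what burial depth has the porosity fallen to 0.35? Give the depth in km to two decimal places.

0.82 km

Invert Athy's law: z = ln(φ₀/φ) / k
z = ln(0.64/0.35) / 0.734 = ln(1.829) / 0.734 = 0.6035 / 0.734 = 0.822 km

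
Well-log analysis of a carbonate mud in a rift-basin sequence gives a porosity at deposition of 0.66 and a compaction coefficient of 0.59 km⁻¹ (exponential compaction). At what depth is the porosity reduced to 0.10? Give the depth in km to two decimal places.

3.20 km

Invert Athy's law: Z = ln(phi₀/phi) / k
Z = ln(0.66/0.1) / 0.59 = ln(6.6) / 0.59 = 1.8871 / 0.59 = 3.198 km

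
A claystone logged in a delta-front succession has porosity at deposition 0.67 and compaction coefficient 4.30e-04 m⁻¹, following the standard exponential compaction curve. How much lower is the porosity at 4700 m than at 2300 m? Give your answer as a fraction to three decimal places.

Working in km (1 km = 1000 m; β in km⁻¹ = β in m⁻¹ × 1000):
phi(2.3) = 0.67·e^(−0.43×2.3) = 0.2492
phi(4.7) = 0.67·e^(−0.43×4.7) = 0.0888
Δphi = 0.2492 − 0.0888 = 0.1604

0.160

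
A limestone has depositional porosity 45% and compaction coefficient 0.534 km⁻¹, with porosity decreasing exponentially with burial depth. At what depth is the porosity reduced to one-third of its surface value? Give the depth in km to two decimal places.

phi/phi₀ = 1/3 ⇒ exp(−c·Z) = 1/3 ⇒ Z = ln(3) / c
Z = 1.0986 / 0.534 = 2.057 km

2.06 km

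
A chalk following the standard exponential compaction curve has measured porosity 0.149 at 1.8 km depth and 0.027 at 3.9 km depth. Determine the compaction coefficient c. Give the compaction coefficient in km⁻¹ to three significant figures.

0.813 km⁻¹

Athy: phi(z) = phi₀ e^(−cz) ⇒ phi₁/phi₂ = e^{c(z₂−z₁)} ⇒ c = ln(phi₁/phi₂)/(z₂−z₁)
c = ln(0.149/0.027) / (3.9 − 1.8) = ln(5.519) / 2.1 = 1.7081 / 2.1 = 0.8134 km⁻¹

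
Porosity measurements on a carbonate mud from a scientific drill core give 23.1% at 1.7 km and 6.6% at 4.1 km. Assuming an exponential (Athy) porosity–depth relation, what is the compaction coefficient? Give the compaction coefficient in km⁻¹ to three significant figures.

Athy: n(z) = n₀ e^(−cz) ⇒ n₁/n₂ = e^{c(z₂−z₁)} ⇒ c = ln(n₁/n₂)/(z₂−z₁)
c = ln(0.231/0.066) / (4.1 − 1.7) = ln(3.5) / 2.4 = 1.2528 / 2.4 = 0.522 km⁻¹

0.522 km⁻¹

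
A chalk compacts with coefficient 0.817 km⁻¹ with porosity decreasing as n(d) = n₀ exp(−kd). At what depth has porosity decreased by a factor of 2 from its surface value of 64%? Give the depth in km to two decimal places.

n/n₀ = 1/2 ⇒ exp(−k·d) = 1/2 ⇒ d = ln(2) / k
d = 0.6931 / 0.817 = 0.848 km

0.85 km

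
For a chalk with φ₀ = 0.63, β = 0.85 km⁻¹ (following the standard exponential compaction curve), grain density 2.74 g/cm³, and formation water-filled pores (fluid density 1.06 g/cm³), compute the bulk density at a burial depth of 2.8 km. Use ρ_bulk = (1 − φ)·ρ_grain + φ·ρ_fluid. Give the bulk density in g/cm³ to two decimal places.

Porosity at depth: φ = 0.63·exp(−0.85×2.8) = 0.63×0.0926 = 0.0583
Bulk density: ρ_b = (1−φ)ρ_g + φ·ρ_f = 0.9417×2.74 + 0.0583×1.06
       = 2.580 + 0.062 = 2.642 g/cm³

2.64 g/cm³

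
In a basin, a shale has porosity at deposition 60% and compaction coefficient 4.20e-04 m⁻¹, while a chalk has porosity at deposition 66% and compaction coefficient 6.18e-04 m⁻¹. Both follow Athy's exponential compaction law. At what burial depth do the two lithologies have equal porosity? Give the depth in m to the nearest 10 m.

480 m

Working in km (1 km = 1000 m; c in km⁻¹ = c in m⁻¹ × 1000):
Set n₀ₐ e^(−cₐd) = n₀ᵦ e^(−cᵦd) ⇒ ln(n₀ₐ/n₀ᵦ) = (cₐ − cᵦ)·d
d = ln(0.6/0.66) / (0.42 − 0.618) = -0.0953 / -0.198 = 0.481 km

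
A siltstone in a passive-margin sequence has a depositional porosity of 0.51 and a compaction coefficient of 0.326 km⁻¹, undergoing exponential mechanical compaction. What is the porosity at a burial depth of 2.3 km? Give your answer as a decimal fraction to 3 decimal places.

phi = phi₀·exp(−c·Z) = 0.51 × exp(−0.326 × 2.3) = 0.51 × exp(−0.7498)
  = 0.51 × 0.4725 = 0.2410

0.241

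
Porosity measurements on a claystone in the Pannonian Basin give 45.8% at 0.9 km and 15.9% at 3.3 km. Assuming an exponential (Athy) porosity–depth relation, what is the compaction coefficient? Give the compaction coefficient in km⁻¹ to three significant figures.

0.441 km⁻¹

Athy: phi(z) = phi₀ e^(−βz) ⇒ phi₁/phi₂ = e^{β(z₂−z₁)} ⇒ β = ln(phi₁/phi₂)/(z₂−z₁)
β = ln(0.458/0.159) / (3.3 − 0.9) = ln(2.881) / 2.4 = 1.0580 / 2.4 = 0.4408 km⁻¹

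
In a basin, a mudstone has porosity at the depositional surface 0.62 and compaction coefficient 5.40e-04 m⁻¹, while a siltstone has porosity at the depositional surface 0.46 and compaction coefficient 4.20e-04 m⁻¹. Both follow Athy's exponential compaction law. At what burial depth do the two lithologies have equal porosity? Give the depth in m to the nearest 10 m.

Working in km (1 km = 1000 m; k in km⁻¹ = k in m⁻¹ × 1000):
Set phi₀ₐ e^(−kₐd) = phi₀ᵦ e^(−kᵦd) ⇒ ln(phi₀ₐ/phi₀ᵦ) = (kₐ − kᵦ)·d
d = ln(0.62/0.46) / (0.54 − 0.42) = 0.2985 / 0.12 = 2.487 km

2490 m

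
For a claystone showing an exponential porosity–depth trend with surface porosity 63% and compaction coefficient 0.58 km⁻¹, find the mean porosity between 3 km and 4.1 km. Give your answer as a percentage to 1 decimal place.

8.2%

⟨phi⟩ = (1/(d₂−d₁)) ∫ phi₀ e^(−kd) dd = phi₀·(e^(−k·d₁) − e^(−k·d₂)) / (k·(d₂−d₁))
e^(−0.58×3) = 0.1755; e^(−0.58×4.1) = 0.0927
⟨phi⟩ = 0.63 × (0.1755 − 0.0927) / (0.58 × 1.1) = 0.63 × 0.1298 = 0.0817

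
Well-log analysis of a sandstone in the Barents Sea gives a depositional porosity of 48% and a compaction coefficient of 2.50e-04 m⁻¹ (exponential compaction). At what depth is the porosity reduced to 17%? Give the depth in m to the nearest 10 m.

Working in km (1 km = 1000 m; β in km⁻¹ = β in m⁻¹ × 1000):
Invert Athy's law: d = ln(φ₀/φ) / β
d = ln(0.48/0.17) / 0.25 = ln(2.824) / 0.25 = 1.0380 / 0.25 = 4.152 km

4150 m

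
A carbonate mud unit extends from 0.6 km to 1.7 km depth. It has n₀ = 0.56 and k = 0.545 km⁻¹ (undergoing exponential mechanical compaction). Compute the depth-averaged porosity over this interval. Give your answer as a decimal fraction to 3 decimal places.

0.304

⟨n⟩ = (1/(d₂−d₁)) ∫ n₀ e^(−kd) dd = n₀·(e^(−k·d₁) − e^(−k·d₂)) / (k·(d₂−d₁))
e^(−0.545×0.6) = 0.7211; e^(−0.545×1.7) = 0.3959
⟨n⟩ = 0.56 × (0.7211 − 0.3959) / (0.545 × 1.1) = 0.56 × 0.5424 = 0.3037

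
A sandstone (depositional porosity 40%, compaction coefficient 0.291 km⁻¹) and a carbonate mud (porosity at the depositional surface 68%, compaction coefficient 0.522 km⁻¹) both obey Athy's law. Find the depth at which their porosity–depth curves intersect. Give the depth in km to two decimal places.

2.30 km

Set φ₀ₐ e^(−kₐd) = φ₀ᵦ e^(−kᵦd) ⇒ ln(φ₀ₐ/φ₀ᵦ) = (kₐ − kᵦ)·d
d = ln(0.4/0.68) / (0.291 − 0.522) = -0.5306 / -0.231 = 2.297 km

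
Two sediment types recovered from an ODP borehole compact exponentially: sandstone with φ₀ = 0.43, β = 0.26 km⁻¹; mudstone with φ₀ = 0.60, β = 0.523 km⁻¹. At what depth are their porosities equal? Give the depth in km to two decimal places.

Set φ₀ₐ e^(−βₐz) = φ₀ᵦ e^(−βᵦz) ⇒ ln(φ₀ₐ/φ₀ᵦ) = (βₐ − βᵦ)·z
z = ln(0.43/0.6) / (0.26 − 0.523) = -0.3331 / -0.263 = 1.267 km

1.27 km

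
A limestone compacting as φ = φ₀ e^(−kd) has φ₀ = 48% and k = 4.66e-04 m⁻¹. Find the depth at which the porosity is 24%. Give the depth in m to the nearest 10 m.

Working in km (1 km = 1000 m; k in km⁻¹ = k in m⁻¹ × 1000):
Invert Athy's law: d = ln(φ₀/φ) / k
d = ln(0.48/0.24) / 0.466 = ln(2) / 0.466 = 0.6931 / 0.466 = 1.487 km

1490 m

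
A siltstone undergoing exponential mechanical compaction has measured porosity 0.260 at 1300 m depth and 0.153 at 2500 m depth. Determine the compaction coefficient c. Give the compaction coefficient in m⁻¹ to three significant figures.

Working in km (1 km = 1000 m; c in km⁻¹ = c in m⁻¹ × 1000):
Athy: phi(Z) = phi₀ e^(−cZ) ⇒ phi₁/phi₂ = e^{c(Z₂−Z₁)} ⇒ c = ln(phi₁/phi₂)/(Z₂−Z₁)
c = ln(0.26/0.153) / (2.5 − 1.3) = ln(1.699) / 1.2 = 0.5302 / 1.2 = 0.4419 km⁻¹

0.000442 m⁻¹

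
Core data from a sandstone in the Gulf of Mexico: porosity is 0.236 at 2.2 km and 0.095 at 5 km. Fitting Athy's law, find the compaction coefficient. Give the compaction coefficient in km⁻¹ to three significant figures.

Athy: n(Z) = n₀ e^(−kZ) ⇒ n₁/n₂ = e^{k(Z₂−Z₁)} ⇒ k = ln(n₁/n₂)/(Z₂−Z₁)
k = ln(0.236/0.095) / (5 − 2.2) = ln(2.484) / 2.8 = 0.9100 / 2.8 = 0.325 km⁻¹

0.325 km⁻¹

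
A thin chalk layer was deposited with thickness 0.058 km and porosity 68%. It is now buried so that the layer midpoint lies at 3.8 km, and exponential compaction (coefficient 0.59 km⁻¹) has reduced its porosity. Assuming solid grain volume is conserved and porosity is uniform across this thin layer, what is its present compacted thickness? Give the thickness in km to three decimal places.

Porosity at 3.8 km: phi = 0.68·exp(−0.59×3.8) = 0.0722
Solid-volume conservation: h(1−phi) = h₀(1−phi₀) ⇒ h = h₀·(1−phi₀)/(1−phi)
h = 0.058 × (1 − 0.68)/(1 − 0.0722) = 0.058 × 0.3449 = 0.0200 km

0.020 km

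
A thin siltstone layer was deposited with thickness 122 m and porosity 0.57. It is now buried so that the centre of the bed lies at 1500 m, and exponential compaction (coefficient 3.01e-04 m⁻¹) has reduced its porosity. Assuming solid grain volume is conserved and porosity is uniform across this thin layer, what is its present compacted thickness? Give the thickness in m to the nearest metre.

82 m

Working in km (1 km = 1000 m; β in km⁻¹ = β in m⁻¹ × 1000):
Porosity at 1.5 km: phi = 0.57·exp(−0.301×1.5) = 0.3629
Solid-volume conservation: h(1−phi) = h₀(1−phi₀) ⇒ h = h₀·(1−phi₀)/(1−phi)
h = 0.122 × (1 − 0.57)/(1 − 0.3629) = 0.122 × 0.6749 = 0.0823 km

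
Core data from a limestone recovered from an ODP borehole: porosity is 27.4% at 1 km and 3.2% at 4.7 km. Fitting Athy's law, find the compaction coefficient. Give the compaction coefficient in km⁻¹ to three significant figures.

Athy: phi(z) = phi₀ e^(−βz) ⇒ phi₁/phi₂ = e^{β(z₂−z₁)} ⇒ β = ln(phi₁/phi₂)/(z₂−z₁)
β = ln(0.274/0.032) / (4.7 − 1) = ln(8.562) / 3.7 = 2.1474 / 3.7 = 0.5804 km⁻¹

0.580 km⁻¹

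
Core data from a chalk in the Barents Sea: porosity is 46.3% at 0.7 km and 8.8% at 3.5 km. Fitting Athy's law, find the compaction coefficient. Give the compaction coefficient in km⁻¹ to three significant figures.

Athy: n(d) = n₀ e^(−βd) ⇒ n₁/n₂ = e^{β(d₂−d₁)} ⇒ β = ln(n₁/n₂)/(d₂−d₁)
β = ln(0.463/0.088) / (3.5 − 0.7) = ln(5.261) / 2.8 = 1.6604 / 2.8 = 0.593 km⁻¹

0.593 km⁻¹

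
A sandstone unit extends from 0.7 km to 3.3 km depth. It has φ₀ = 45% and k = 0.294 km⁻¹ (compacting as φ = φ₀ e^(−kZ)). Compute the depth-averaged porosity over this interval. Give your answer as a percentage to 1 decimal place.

25.6%

⟨φ⟩ = (1/(Z₂−Z₁)) ∫ φ₀ e^(−kZ) dZ = φ₀·(e^(−k·Z₁) − e^(−k·Z₂)) / (k·(Z₂−Z₁))
e^(−0.294×0.7) = 0.8140; e^(−0.294×3.3) = 0.3790
⟨φ⟩ = 0.45 × (0.8140 − 0.3790) / (0.294 × 2.6) = 0.45 × 0.5691 = 0.2561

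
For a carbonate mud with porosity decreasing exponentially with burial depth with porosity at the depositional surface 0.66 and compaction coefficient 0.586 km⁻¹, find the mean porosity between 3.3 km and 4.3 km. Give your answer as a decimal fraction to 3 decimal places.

0.072

⟨phi⟩ = (1/(z₂−z₁)) ∫ phi₀ e^(−cz) dz = phi₀·(e^(−c·z₁) − e^(−c·z₂)) / (c·(z₂−z₁))
e^(−0.586×3.3) = 0.1446; e^(−0.586×4.3) = 0.0805
⟨phi⟩ = 0.66 × (0.1446 − 0.0805) / (0.586 × 1) = 0.66 × 0.1094 = 0.0722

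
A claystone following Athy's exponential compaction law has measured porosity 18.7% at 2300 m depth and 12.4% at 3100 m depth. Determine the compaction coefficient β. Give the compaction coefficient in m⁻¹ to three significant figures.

Working in km (1 km = 1000 m; β in km⁻¹ = β in m⁻¹ × 1000):
Athy: φ(Z) = φ₀ e^(−βZ) ⇒ φ₁/φ₂ = e^{β(Z₂−Z₁)} ⇒ β = ln(φ₁/φ₂)/(Z₂−Z₁)
β = ln(0.187/0.124) / (3.1 − 2.3) = ln(1.508) / 0.8 = 0.4108 / 0.8 = 0.5135 km⁻¹

0.000514 m⁻¹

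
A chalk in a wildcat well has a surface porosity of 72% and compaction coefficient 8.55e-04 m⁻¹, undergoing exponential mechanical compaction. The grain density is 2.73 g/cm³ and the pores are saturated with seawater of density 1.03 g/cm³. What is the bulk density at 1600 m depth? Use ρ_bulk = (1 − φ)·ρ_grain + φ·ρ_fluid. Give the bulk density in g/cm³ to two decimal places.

Working in km (1 km = 1000 m; k in km⁻¹ = k in m⁻¹ × 1000):
Porosity at depth: φ = 0.72·exp(−0.855×1.6) = 0.72×0.2546 = 0.1833
Bulk density: ρ_b = (1−φ)ρ_g + φ·ρ_f = 0.8167×2.73 + 0.1833×1.03
       = 2.230 + 0.189 = 2.418 g/cm³

2.42 g/cm³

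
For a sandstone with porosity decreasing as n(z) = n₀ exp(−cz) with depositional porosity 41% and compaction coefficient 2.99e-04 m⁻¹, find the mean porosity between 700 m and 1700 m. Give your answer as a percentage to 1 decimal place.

Working in km (1 km = 1000 m; c in km⁻¹ = c in m⁻¹ × 1000):
⟨n⟩ = (1/(z₂−z₁)) ∫ n₀ e^(−cz) dz = n₀·(e^(−c·z₁) − e^(−c·z₂)) / (c·(z₂−z₁))
e^(−0.299×0.7) = 0.8112; e^(−0.299×1.7) = 0.6015
⟨n⟩ = 0.41 × (0.8112 − 0.6015) / (0.299 × 1) = 0.41 × 0.7011 = 0.2875

28.7%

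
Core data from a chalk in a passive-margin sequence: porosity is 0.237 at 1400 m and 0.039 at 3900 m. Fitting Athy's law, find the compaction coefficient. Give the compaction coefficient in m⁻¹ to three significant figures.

0.000722 m⁻¹

Working in km (1 km = 1000 m; k in km⁻¹ = k in m⁻¹ × 1000):
Athy: φ(d) = φ₀ e^(−kd) ⇒ φ₁/φ₂ = e^{k(d₂−d₁)} ⇒ k = ln(φ₁/φ₂)/(d₂−d₁)
k = ln(0.237/0.039) / (3.9 − 1.4) = ln(6.077) / 2.5 = 1.8045 / 2.5 = 0.7218 km⁻¹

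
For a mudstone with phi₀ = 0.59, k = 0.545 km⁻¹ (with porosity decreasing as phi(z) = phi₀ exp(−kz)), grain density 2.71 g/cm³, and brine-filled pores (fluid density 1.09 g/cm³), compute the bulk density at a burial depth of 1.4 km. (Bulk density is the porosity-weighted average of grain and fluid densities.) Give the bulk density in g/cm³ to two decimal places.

2.26 g/cm³

Porosity at depth: phi = 0.59·exp(−0.545×1.4) = 0.59×0.4663 = 0.2751
Bulk density: ρ_b = (1−phi)ρ_g + phi·ρ_f = 0.7249×2.71 + 0.2751×1.09
       = 1.964 + 0.300 = 2.264 g/cm³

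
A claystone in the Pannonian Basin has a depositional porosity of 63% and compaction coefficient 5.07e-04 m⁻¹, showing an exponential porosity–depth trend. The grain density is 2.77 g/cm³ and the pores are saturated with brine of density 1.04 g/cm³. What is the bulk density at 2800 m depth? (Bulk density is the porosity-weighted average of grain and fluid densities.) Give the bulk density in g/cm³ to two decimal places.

Working in km (1 km = 1000 m; β in km⁻¹ = β in m⁻¹ × 1000):
Porosity at depth: phi = 0.63·exp(−0.507×2.8) = 0.63×0.2418 = 0.1523
Bulk density: ρ_b = (1−phi)ρ_g + phi·ρ_f = 0.8477×2.77 + 0.1523×1.04
       = 2.348 + 0.158 = 2.506 g/cm³

2.51 g/cm³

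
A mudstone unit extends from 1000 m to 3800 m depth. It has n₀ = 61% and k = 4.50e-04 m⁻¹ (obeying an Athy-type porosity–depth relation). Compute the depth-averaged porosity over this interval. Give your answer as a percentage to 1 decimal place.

Working in km (1 km = 1000 m; k in km⁻¹ = k in m⁻¹ × 1000):
⟨n⟩ = (1/(d₂−d₁)) ∫ n₀ e^(−kd) dd = n₀·(e^(−k·d₁) − e^(−k·d₂)) / (k·(d₂−d₁))
e^(−0.45×1) = 0.6376; e^(−0.45×3.8) = 0.1809
⟨n⟩ = 0.61 × (0.6376 − 0.1809) / (0.45 × 2.8) = 0.61 × 0.3625 = 0.2211

22.1%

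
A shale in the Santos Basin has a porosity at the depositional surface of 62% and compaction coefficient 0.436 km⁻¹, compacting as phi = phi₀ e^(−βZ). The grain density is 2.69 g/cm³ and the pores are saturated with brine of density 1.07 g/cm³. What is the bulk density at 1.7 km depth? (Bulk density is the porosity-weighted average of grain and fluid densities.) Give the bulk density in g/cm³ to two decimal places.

Porosity at depth: phi = 0.62·exp(−0.436×1.7) = 0.62×0.4765 = 0.2955
Bulk density: ρ_b = (1−phi)ρ_g + phi·ρ_f = 0.7045×2.69 + 0.2955×1.07
       = 1.895 + 0.316 = 2.211 g/cm³

2.21 g/cm³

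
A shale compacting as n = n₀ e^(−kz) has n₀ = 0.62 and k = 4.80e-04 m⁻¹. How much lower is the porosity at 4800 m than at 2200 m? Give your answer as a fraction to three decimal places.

0.154

Working in km (1 km = 1000 m; k in km⁻¹ = k in m⁻¹ × 1000):
n(2.2) = 0.62·e^(−0.48×2.2) = 0.2157
n(4.8) = 0.62·e^(−0.48×4.8) = 0.0619
Δn = 0.2157 − 0.0619 = 0.1538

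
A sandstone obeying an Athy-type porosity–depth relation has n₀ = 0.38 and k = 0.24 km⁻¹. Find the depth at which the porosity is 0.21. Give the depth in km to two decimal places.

2.47 km

Invert Athy's law: Z = ln(n₀/n) / k
Z = ln(0.38/0.21) / 0.24 = ln(1.81) / 0.24 = 0.5931 / 0.24 = 2.471 km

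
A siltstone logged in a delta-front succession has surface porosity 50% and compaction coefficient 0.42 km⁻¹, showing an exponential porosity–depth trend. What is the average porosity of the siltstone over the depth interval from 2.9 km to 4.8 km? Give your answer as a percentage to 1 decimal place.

10.2%

⟨phi⟩ = (1/(z₂−z₁)) ∫ phi₀ e^(−cz) dz = phi₀·(e^(−c·z₁) − e^(−c·z₂)) / (c·(z₂−z₁))
e^(−0.42×2.9) = 0.2958; e^(−0.42×4.8) = 0.1332
⟨phi⟩ = 0.5 × (0.2958 − 0.1332) / (0.42 × 1.9) = 0.5 × 0.2038 = 0.1019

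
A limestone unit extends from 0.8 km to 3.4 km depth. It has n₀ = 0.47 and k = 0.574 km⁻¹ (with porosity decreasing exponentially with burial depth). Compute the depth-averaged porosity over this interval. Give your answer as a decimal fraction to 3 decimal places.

⟨n⟩ = (1/(d₂−d₁)) ∫ n₀ e^(−kd) dd = n₀·(e^(−k·d₁) − e^(−k·d₂)) / (k·(d₂−d₁))
e^(−0.574×0.8) = 0.6318; e^(−0.574×3.4) = 0.1420
⟨n⟩ = 0.47 × (0.6318 − 0.1420) / (0.574 × 2.6) = 0.47 × 0.3282 = 0.1542

0.154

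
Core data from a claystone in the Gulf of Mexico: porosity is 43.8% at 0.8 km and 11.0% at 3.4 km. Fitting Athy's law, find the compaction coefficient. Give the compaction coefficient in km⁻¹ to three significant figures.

Athy: n(d) = n₀ e^(−kd) ⇒ n₁/n₂ = e^{k(d₂−d₁)} ⇒ k = ln(n₁/n₂)/(d₂−d₁)
k = ln(0.438/0.11) / (3.4 − 0.8) = ln(3.982) / 2.6 = 1.3817 / 2.6 = 0.5314 km⁻¹

0.531 km⁻¹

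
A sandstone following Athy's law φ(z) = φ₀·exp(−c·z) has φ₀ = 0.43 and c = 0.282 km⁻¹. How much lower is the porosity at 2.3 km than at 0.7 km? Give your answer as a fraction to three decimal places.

0.128

φ(0.7) = 0.43·e^(−0.282×0.7) = 0.3530
φ(2.3) = 0.43·e^(−0.282×2.3) = 0.2248
Δφ = 0.3530 − 0.2248 = 0.1282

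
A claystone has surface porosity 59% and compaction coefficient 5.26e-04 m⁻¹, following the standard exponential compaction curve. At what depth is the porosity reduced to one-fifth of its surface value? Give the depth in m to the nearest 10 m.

Working in km (1 km = 1000 m; c in km⁻¹ = c in m⁻¹ × 1000):
phi/phi₀ = 1/5 ⇒ exp(−c·Z) = 1/5 ⇒ Z = ln(5) / c
Z = 1.6094 / 0.526 = 3.060 km

3060 m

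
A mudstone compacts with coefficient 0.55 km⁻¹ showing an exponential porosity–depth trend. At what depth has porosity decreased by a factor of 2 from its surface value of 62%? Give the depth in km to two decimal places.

1.26 km

φ/φ₀ = 1/2 ⇒ exp(−k·z) = 1/2 ⇒ z = ln(2) / k
z = 0.6931 / 0.55 = 1.260 km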